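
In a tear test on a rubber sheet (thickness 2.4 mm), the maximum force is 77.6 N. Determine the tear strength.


Tear strength = force / thickness
= 77.6 / 2.4
= 32.33 N/mm

32.33 N/mm


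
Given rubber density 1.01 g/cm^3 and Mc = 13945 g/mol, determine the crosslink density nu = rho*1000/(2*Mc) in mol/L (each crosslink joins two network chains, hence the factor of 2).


nu = rho * 1000 / (2 * Mc)
nu = 1.01 * 1000 / (2 * 13945)
nu = 1010.0 / 27890
nu = 0.0362 mol/L

0.0362 mol/L


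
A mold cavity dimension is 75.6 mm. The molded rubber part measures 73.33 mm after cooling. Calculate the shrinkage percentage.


Shrinkage = (mold - part) / mold * 100
= (75.6 - 73.33) / 75.6 * 100
= 2.27 / 75.6 * 100
= 3.0%

3.0%


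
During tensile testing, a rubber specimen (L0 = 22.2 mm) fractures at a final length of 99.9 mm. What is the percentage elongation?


Elongation = (Lf - L0) / L0 * 100
= (99.9 - 22.2) / 22.2 * 100
= 77.7 / 22.2 * 100
= 350.0%

350.0%


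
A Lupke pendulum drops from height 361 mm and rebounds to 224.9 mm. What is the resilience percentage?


Resilience = h_rebound / h_drop * 100
= 224.9 / 361 * 100
= 62.3%

62.3%


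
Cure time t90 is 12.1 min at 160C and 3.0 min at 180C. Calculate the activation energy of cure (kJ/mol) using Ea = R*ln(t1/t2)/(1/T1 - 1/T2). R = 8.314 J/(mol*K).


T1 = 433.15 K, T2 = 453.15 K
1/T1 - 1/T2 = 1.0189e-04
ln(t1/t2) = ln(12.1/3.0) = 1.3946
Ea = 8.314 * 1.3946 / 1.0189e-04 = 113790.9857 J/mol
Ea = 113.79 kJ/mol

113.79 kJ/mol


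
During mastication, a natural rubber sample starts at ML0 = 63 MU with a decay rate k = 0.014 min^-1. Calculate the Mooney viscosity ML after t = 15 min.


ML = ML0 * exp(-k * t)
ML = 63 * exp(-0.014 * 15)
ML = 63 * 0.8106
ML = 51.07 MU

51.07 MU


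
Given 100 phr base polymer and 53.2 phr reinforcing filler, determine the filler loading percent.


Filler % = filler / (rubber + filler) * 100
= 53.2 / (100 + 53.2) * 100
= 53.2 / 153.2 * 100
= 34.73%

34.73%


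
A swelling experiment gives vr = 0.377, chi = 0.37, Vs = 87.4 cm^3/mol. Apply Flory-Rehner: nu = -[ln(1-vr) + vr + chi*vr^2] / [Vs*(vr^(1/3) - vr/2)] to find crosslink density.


ln(1 - vr) = ln(1 - 0.377) = -0.4732
Numerator = -((-0.4732) + 0.377 + 0.37 * 0.377^2) = 0.0436
Denominator = 87.4 * (0.377^(1/3) - 0.377/2) = 46.6633
nu = 0.0436 / 46.6633 = 9.3480e-04 mol/cm^3

9.3480e-04 mol/cm^3


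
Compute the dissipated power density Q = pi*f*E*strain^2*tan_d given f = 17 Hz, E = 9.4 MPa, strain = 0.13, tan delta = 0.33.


Q = pi * f * E * strain^2 * tan_d
= pi * 17 * 9.4 * 0.13^2 * 0.33
= pi * 17 * 9.4 * 0.0169 * 0.33
= 2.7998

Q = 2.7998


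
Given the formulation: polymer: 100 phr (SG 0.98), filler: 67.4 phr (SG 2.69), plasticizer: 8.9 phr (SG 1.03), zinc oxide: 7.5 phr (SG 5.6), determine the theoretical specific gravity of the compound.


Sum of weights = 183.8
Volume contributions:
  polymer: 100/0.98 = 102.0408
  filler: 67.4/2.69 = 25.0558
  plasticizer: 8.9/1.03 = 8.6408
  zinc oxide: 7.5/5.6 = 1.3393
Sum of volumes = 137.0766
SG = 183.8 / 137.0766 = 1.341

SG = 1.341


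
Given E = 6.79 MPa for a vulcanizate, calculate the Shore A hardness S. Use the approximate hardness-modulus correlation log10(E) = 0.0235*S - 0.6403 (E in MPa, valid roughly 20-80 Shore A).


log10(E) = 0.0235*S - 0.6403  =>  S = (log10(E) + 0.6403) / 0.0235
log10(6.79) = 0.831870
S = (0.831870 + 0.6403) / 0.0235 = 1.472170 / 0.0235
S = 62.6

Shore A = 62.6


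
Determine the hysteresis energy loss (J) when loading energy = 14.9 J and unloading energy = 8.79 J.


Hysteresis loss = loading - unloading
= 14.9 - 8.79
= 6.11 J

6.11 J


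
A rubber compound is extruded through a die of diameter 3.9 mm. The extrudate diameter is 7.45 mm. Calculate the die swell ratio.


Die swell ratio = D_extrudate / D_die
= 7.45 / 3.9
= 1.91

Die swell = 1.91


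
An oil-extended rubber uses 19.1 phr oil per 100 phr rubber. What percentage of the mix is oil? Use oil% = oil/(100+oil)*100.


Oil % = oil / (100 + oil) * 100
= 19.1 / (100 + 19.1) * 100
= 19.1 / 119.1 * 100
= 16.04%

16.04%


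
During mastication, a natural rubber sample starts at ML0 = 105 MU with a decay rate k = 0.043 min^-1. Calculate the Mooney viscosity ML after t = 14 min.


ML = ML0 * exp(-k * t)
ML = 105 * exp(-0.043 * 14)
ML = 105 * 0.5477
ML = 57.51 MU

57.51 MU


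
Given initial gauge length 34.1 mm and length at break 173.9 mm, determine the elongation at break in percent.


Elongation = (Lf - L0) / L0 * 100
= (173.9 - 34.1) / 34.1 * 100
= 139.8 / 34.1 * 100
= 410.0%

410.0%


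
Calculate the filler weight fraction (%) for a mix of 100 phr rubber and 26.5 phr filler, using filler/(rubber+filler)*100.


Filler % = filler / (rubber + filler) * 100
= 26.5 / (100 + 26.5) * 100
= 26.5 / 126.5 * 100
= 20.95%

20.95%


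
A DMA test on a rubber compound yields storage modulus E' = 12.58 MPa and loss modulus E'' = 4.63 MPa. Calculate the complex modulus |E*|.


|E*| = sqrt(E'^2 + E''^2)
= sqrt(12.58^2 + 4.63^2)
= sqrt(158.2564 + 21.4369)
= 13.405 MPa

13.405 MPa


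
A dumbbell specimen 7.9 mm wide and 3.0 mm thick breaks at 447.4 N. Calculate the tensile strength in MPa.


Area = width * thickness = 7.9 * 3.0 = 23.7 mm^2
TS = force / area = 447.4 / 23.7 = 18.88 MPa

18.88 MPa


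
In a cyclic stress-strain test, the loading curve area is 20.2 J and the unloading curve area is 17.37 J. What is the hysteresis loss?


Hysteresis loss = loading - unloading
= 20.2 - 17.37
= 2.83 J

2.83 J


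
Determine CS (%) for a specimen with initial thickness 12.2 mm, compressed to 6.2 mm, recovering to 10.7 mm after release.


CS = (t0 - recovered) / (t0 - ts) * 100
= (12.2 - 10.7) / (12.2 - 6.2) * 100
= 1.5 / 6.0 * 100
= 25.0%

25.0%


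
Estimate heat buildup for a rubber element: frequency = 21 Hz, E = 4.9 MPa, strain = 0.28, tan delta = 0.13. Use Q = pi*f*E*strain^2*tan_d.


Q = pi * f * E * strain^2 * tan_d
= pi * 21 * 4.9 * 0.28^2 * 0.13
= pi * 21 * 4.9 * 0.0784 * 0.13
= 3.2948

Q = 3.2948


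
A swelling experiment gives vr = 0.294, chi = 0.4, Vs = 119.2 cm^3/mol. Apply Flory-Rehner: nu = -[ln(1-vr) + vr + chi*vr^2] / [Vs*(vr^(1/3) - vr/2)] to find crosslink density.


ln(1 - vr) = ln(1 - 0.294) = -0.3481
Numerator = -((-0.3481) + 0.294 + 0.4 * 0.294^2) = 0.0196
Denominator = 119.2 * (0.294^(1/3) - 0.294/2) = 61.7384
nu = 0.0196 / 61.7384 = 3.1691e-04 mol/cm^3

3.1691e-04 mol/cm^3


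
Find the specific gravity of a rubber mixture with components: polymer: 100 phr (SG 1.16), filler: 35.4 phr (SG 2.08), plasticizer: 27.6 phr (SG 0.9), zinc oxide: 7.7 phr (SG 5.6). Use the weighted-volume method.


Sum of weights = 170.7
Volume contributions:
  polymer: 100/1.16 = 86.2069
  filler: 35.4/2.08 = 17.0192
  plasticizer: 27.6/0.9 = 30.6667
  zinc oxide: 7.7/5.6 = 1.3750
Sum of volumes = 135.2678
SG = 170.7 / 135.2678 = 1.262

SG = 1.262


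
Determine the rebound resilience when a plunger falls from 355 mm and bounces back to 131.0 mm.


Resilience = h_rebound / h_drop * 100
= 131.0 / 355 * 100
= 36.9%

36.9%


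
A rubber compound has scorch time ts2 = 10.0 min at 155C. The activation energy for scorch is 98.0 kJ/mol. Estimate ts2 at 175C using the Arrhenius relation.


Convert temperatures: T1 = 155 + 273.15 = 428.15 K, T2 = 175 + 273.15 = 448.15 K
ts2_new = 10.0 * exp(98000 / 8.314 * (1/448.15 - 1/428.15))
1/T2 - 1/T1 = -1.0423e-04
ts2_new = 2.93 min

2.93 min


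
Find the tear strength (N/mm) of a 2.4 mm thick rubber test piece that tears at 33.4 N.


Tear strength = force / thickness
= 33.4 / 2.4
= 13.92 N/mm

13.92 N/mm


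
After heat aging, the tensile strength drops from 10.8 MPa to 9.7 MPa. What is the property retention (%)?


Retention = aged / original * 100
= 9.7 / 10.8 * 100
= 89.8%

89.8%


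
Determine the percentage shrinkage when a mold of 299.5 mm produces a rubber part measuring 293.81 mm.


Shrinkage = (mold - part) / mold * 100
= (299.5 - 293.81) / 299.5 * 100
= 5.69 / 299.5 * 100
= 1.9%

1.9%


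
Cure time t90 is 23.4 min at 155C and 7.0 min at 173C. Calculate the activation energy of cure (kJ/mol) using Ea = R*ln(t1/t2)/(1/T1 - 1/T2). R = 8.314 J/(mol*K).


T1 = 428.15 K, T2 = 446.15 K
1/T1 - 1/T2 = 9.4231e-05
ln(t1/t2) = ln(23.4/7.0) = 1.2068
Ea = 8.314 * 1.2068 / 9.4231e-05 = 106477.7764 J/mol
Ea = 106.48 kJ/mol

106.48 kJ/mol


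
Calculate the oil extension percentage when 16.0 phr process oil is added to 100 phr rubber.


Oil % = oil / (100 + oil) * 100
= 16.0 / (100 + 16.0) * 100
= 16.0 / 116.0 * 100
= 13.79%

13.79%


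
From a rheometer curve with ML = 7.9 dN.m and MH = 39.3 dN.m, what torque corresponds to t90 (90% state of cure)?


M90 = ML + 0.9 * (MH - ML)
M90 = 7.9 + 0.9 * (39.3 - 7.9)
M90 = 7.9 + 0.9 * 31.4
M90 = 36.16 dN.m

36.16 dN.m


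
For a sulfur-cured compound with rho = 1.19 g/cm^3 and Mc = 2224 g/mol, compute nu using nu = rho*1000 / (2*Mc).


nu = rho * 1000 / (2 * Mc)
nu = 1.19 * 1000 / (2 * 2224)
nu = 1190.0 / 4448
nu = 0.2675 mol/L

0.2675 mol/L


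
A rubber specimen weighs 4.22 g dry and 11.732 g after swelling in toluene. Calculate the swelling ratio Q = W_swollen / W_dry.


Q = W_swollen / W_dry
Q = 11.732 / 4.22
Q = 2.78

Q = 2.78


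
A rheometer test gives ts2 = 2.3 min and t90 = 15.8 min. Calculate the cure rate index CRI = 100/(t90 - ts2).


CRI = 100 / (t90 - ts2)
= 100 / (15.8 - 2.3)
= 100 / 13.5
= 7.41 min^-1

7.41 min^-1


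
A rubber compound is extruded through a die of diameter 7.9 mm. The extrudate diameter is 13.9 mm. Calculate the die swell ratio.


Die swell ratio = D_extrudate / D_die
= 13.9 / 7.9
= 1.759

Die swell = 1.759


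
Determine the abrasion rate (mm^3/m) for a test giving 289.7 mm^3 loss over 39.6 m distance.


Rate = volume_loss / distance
= 289.7 / 39.6
= 7.316 mm^3/m

7.316 mm^3/m


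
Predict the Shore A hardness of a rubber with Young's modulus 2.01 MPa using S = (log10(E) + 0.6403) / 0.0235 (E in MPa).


log10(E) = 0.0235*S - 0.6403  =>  S = (log10(E) + 0.6403) / 0.0235
log10(2.01) = 0.303196
S = (0.303196 + 0.6403) / 0.0235 = 0.943496 / 0.0235
S = 40.1

Shore A = 40.1


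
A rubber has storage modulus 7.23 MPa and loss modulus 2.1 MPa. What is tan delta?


tan delta = E'' / E'
= 2.1 / 7.23
= 0.2905

tan delta = 0.2905


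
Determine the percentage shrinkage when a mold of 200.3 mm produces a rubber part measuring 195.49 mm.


Shrinkage = (mold - part) / mold * 100
= (200.3 - 195.49) / 200.3 * 100
= 4.81 / 200.3 * 100
= 2.4%

2.4%


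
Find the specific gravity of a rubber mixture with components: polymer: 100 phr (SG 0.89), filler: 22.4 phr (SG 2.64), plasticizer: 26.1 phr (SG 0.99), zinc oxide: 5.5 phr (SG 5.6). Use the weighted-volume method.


Sum of weights = 154.0
Volume contributions:
  polymer: 100/0.89 = 112.3596
  filler: 22.4/2.64 = 8.4848
  plasticizer: 26.1/0.99 = 26.3636
  zinc oxide: 5.5/5.6 = 0.9821
Sum of volumes = 148.1902
SG = 154.0 / 148.1902 = 1.039

SG = 1.039


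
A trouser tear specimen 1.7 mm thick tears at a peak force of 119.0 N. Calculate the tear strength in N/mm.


Tear strength = force / thickness
= 119.0 / 1.7
= 70.0 N/mm

70.0 N/mm


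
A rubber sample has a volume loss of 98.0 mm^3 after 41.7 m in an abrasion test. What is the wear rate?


Rate = volume_loss / distance
= 98.0 / 41.7
= 2.35 mm^3/m

2.35 mm^3/m


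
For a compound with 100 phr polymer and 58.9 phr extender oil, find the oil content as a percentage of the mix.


Oil % = oil / (100 + oil) * 100
= 58.9 / (100 + 58.9) * 100
= 58.9 / 158.9 * 100
= 37.07%

37.07%


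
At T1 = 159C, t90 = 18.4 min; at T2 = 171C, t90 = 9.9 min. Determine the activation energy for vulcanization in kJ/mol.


T1 = 432.15 K, T2 = 444.15 K
1/T1 - 1/T2 = 6.2520e-05
ln(t1/t2) = ln(18.4/9.9) = 0.6198
Ea = 8.314 * 0.6198 / 6.2520e-05 = 82424.3775 J/mol
Ea = 82.42 kJ/mol

82.42 kJ/mol


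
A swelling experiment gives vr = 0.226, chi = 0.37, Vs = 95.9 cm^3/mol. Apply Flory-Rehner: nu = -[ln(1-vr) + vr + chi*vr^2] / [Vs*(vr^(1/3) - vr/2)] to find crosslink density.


ln(1 - vr) = ln(1 - 0.226) = -0.2562
Numerator = -((-0.2562) + 0.226 + 0.37 * 0.226^2) = 0.0113
Denominator = 95.9 * (0.226^(1/3) - 0.226/2) = 47.5779
nu = 0.0113 / 47.5779 = 2.3720e-04 mol/cm^3

2.3720e-04 mol/cm^3


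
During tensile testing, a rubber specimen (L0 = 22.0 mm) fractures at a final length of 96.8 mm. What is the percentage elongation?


Elongation = (Lf - L0) / L0 * 100
= (96.8 - 22.0) / 22.0 * 100
= 74.8 / 22.0 * 100
= 340.0%

340.0%


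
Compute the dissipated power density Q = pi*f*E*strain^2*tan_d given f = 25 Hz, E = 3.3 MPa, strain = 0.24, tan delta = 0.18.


Q = pi * f * E * strain^2 * tan_d
= pi * 25 * 3.3 * 0.24^2 * 0.18
= pi * 25 * 3.3 * 0.0576 * 0.18
= 2.6872

Q = 2.6872


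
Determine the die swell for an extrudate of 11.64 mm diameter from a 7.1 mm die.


Die swell ratio = D_extrudate / D_die
= 11.64 / 7.1
= 1.639

Die swell = 1.639


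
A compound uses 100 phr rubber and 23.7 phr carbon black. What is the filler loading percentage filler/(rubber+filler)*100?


Filler % = filler / (rubber + filler) * 100
= 23.7 / (100 + 23.7) * 100
= 23.7 / 123.7 * 100
= 19.16%

19.16%


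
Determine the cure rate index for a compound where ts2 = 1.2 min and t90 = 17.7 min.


CRI = 100 / (t90 - ts2)
= 100 / (17.7 - 1.2)
= 100 / 16.5
= 6.06 min^-1

6.06 min^-1


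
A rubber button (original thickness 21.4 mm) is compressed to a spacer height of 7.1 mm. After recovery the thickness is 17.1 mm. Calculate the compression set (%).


CS = (t0 - recovered) / (t0 - ts) * 100
= (21.4 - 17.1) / (21.4 - 7.1) * 100
= 4.3 / 14.3 * 100
= 30.1%

30.1%


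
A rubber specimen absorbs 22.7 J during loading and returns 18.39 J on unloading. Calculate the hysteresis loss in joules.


Hysteresis loss = loading - unloading
= 22.7 - 18.39
= 4.31 J

4.31 J


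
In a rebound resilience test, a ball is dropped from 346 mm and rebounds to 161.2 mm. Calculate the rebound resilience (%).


Resilience = h_rebound / h_drop * 100
= 161.2 / 346 * 100
= 46.6%

46.6%


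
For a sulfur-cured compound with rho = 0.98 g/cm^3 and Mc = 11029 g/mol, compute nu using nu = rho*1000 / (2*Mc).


nu = rho * 1000 / (2 * Mc)
nu = 0.98 * 1000 / (2 * 11029)
nu = 980.0 / 22058
nu = 0.0444 mol/L

0.0444 mol/L


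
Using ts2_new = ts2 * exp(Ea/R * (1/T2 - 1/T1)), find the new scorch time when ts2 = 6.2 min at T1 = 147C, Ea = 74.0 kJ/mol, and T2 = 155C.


Convert temperatures: T1 = 147 + 273.15 = 420.15 K, T2 = 155 + 273.15 = 428.15 K
ts2_new = 6.2 * exp(74000 / 8.314 * (1/428.15 - 1/420.15))
1/T2 - 1/T1 = -4.4472e-05
ts2_new = 4.17 min

4.17 min


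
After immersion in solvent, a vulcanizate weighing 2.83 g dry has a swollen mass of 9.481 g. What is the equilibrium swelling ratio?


Q = W_swollen / W_dry
Q = 9.481 / 2.83
Q = 3.35

Q = 3.35


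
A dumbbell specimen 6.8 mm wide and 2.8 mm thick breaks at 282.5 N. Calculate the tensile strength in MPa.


Area = width * thickness = 6.8 * 2.8 = 19.04 mm^2
TS = force / area = 282.5 / 19.04 = 14.84 MPa

14.84 MPa


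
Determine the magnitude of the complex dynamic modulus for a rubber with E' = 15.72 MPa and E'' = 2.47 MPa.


|E*| = sqrt(E'^2 + E''^2)
= sqrt(15.72^2 + 2.47^2)
= sqrt(247.1184 + 6.1009)
= 15.913 MPa

15.913 MPa


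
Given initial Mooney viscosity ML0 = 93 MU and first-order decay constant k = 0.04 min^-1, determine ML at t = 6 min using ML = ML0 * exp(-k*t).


ML = ML0 * exp(-k * t)
ML = 93 * exp(-0.04 * 6)
ML = 93 * 0.7866
ML = 73.16 MU

73.16 MU


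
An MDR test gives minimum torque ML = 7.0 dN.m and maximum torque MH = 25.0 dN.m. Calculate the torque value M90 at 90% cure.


M90 = ML + 0.9 * (MH - ML)
M90 = 7.0 + 0.9 * (25.0 - 7.0)
M90 = 7.0 + 0.9 * 18.0
M90 = 23.2 dN.m

23.2 dN.m


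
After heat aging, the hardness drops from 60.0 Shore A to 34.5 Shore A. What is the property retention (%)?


Retention = aged / original * 100
= 34.5 / 60.0 * 100
= 57.5%

57.5%


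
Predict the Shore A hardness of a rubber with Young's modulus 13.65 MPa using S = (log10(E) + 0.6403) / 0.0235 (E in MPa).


log10(E) = 0.0235*S - 0.6403  =>  S = (log10(E) + 0.6403) / 0.0235
log10(13.65) = 1.135133
S = (1.135133 + 0.6403) / 0.0235 = 1.775433 / 0.0235
S = 75.6

Shore A = 75.6


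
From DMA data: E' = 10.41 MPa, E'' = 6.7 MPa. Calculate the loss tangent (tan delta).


tan delta = E'' / E'
= 6.7 / 10.41
= 0.6436

tan delta = 0.6436


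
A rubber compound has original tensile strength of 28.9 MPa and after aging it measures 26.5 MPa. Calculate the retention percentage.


Retention = aged / original * 100
= 26.5 / 28.9 * 100
= 91.7%

91.7%


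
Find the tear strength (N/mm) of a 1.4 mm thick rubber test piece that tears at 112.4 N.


Tear strength = force / thickness
= 112.4 / 1.4
= 80.29 N/mm

80.29 N/mm


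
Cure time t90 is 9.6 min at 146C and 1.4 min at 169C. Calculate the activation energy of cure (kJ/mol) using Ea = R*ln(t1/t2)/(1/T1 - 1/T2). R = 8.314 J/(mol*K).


T1 = 419.15 K, T2 = 442.15 K
1/T1 - 1/T2 = 1.2410e-04
ln(t1/t2) = ln(9.6/1.4) = 1.9253
Ea = 8.314 * 1.9253 / 1.2410e-04 = 128978.5926 J/mol
Ea = 128.98 kJ/mol

128.98 kJ/mol


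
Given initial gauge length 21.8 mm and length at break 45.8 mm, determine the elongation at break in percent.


Elongation = (Lf - L0) / L0 * 100
= (45.8 - 21.8) / 21.8 * 100
= 24.0 / 21.8 * 100
= 110.1%

110.1%


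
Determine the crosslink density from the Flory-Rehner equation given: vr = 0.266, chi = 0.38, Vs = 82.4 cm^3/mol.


ln(1 - vr) = ln(1 - 0.266) = -0.3092
Numerator = -((-0.3092) + 0.266 + 0.38 * 0.266^2) = 0.0164
Denominator = 82.4 * (0.266^(1/3) - 0.266/2) = 42.0341
nu = 0.0164 / 42.0341 = 3.8918e-04 mol/cm^3

3.8918e-04 mol/cm^3


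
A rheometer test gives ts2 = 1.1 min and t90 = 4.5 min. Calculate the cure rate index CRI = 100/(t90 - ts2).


CRI = 100 / (t90 - ts2)
= 100 / (4.5 - 1.1)
= 100 / 3.4
= 29.41 min^-1

29.41 min^-1


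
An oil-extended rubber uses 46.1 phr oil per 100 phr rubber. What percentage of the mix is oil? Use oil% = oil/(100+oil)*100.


Oil % = oil / (100 + oil) * 100
= 46.1 / (100 + 46.1) * 100
= 46.1 / 146.1 * 100
= 31.55%

31.55%


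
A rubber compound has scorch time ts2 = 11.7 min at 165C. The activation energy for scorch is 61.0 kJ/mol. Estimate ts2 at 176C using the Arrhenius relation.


Convert temperatures: T1 = 165 + 273.15 = 438.15 K, T2 = 176 + 273.15 = 449.15 K
ts2_new = 11.7 * exp(61000 / 8.314 * (1/449.15 - 1/438.15))
1/T2 - 1/T1 = -5.5896e-05
ts2_new = 7.76 min

7.76 min


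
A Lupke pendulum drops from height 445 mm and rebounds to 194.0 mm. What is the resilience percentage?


Resilience = h_rebound / h_drop * 100
= 194.0 / 445 * 100
= 43.6%

43.6%


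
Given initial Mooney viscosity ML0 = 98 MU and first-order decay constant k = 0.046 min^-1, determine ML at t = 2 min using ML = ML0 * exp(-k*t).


ML = ML0 * exp(-k * t)
ML = 98 * exp(-0.046 * 2)
ML = 98 * 0.9121
ML = 89.39 MU

89.39 MU


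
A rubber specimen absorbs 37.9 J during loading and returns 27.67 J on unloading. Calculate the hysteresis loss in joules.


Hysteresis loss = loading - unloading
= 37.9 - 27.67
= 10.23 J

10.23 J


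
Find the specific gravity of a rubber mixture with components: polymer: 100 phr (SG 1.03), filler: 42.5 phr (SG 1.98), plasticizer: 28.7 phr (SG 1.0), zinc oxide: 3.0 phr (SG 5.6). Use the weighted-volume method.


Sum of weights = 174.2
Volume contributions:
  polymer: 100/1.03 = 97.0874
  filler: 42.5/1.98 = 21.4646
  plasticizer: 28.7/1.0 = 28.7000
  zinc oxide: 3.0/5.6 = 0.5357
Sum of volumes = 147.7877
SG = 174.2 / 147.7877 = 1.179

SG = 1.179


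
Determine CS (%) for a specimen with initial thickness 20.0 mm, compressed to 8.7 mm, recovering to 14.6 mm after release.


CS = (t0 - recovered) / (t0 - ts) * 100
= (20.0 - 14.6) / (20.0 - 8.7) * 100
= 5.4 / 11.3 * 100
= 47.8%

47.8%


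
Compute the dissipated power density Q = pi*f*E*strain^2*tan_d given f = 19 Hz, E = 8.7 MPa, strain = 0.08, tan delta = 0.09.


Q = pi * f * E * strain^2 * tan_d
= pi * 19 * 8.7 * 0.08^2 * 0.09
= pi * 19 * 8.7 * 0.0064 * 0.09
= 0.2991

Q = 0.2991


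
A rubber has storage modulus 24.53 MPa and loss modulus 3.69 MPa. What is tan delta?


tan delta = E'' / E'
= 3.69 / 24.53
= 0.1504

tan delta = 0.1504


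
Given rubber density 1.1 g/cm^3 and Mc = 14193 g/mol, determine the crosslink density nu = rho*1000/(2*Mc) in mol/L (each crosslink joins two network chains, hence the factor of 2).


nu = rho * 1000 / (2 * Mc)
nu = 1.1 * 1000 / (2 * 14193)
nu = 1100.0 / 28386
nu = 0.0388 mol/L

0.0388 mol/L


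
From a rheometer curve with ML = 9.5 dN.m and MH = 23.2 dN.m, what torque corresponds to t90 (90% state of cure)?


M90 = ML + 0.9 * (MH - ML)
M90 = 9.5 + 0.9 * (23.2 - 9.5)
M90 = 9.5 + 0.9 * 13.7
M90 = 21.83 dN.m

21.83 dN.m


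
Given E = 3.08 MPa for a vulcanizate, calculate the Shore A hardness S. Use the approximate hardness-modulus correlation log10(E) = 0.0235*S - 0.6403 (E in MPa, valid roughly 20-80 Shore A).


log10(E) = 0.0235*S - 0.6403  =>  S = (log10(E) + 0.6403) / 0.0235
log10(3.08) = 0.488551
S = (0.488551 + 0.6403) / 0.0235 = 1.128851 / 0.0235
S = 48.0

Shore A = 48.0


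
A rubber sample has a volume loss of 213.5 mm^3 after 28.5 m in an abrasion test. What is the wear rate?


Rate = volume_loss / distance
= 213.5 / 28.5
= 7.491 mm^3/m

7.491 mm^3/m


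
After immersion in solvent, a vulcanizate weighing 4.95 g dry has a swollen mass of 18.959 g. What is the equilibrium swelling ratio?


Q = W_swollen / W_dry
Q = 18.959 / 4.95
Q = 3.83

Q = 3.83


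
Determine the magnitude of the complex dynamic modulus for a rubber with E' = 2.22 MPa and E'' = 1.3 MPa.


|E*| = sqrt(E'^2 + E''^2)
= sqrt(2.22^2 + 1.3^2)
= sqrt(4.9284 + 1.6900)
= 2.573 MPa

2.573 MPa


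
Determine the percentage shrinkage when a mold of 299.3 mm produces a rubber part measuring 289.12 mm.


Shrinkage = (mold - part) / mold * 100
= (299.3 - 289.12) / 299.3 * 100
= 10.18 / 299.3 * 100
= 3.4%

3.4%


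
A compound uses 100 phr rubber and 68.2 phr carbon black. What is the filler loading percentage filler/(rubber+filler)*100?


Filler % = filler / (rubber + filler) * 100
= 68.2 / (100 + 68.2) * 100
= 68.2 / 168.2 * 100
= 40.55%

40.55%


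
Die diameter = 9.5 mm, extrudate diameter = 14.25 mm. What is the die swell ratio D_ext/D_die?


Die swell ratio = D_extrudate / D_die
= 14.25 / 9.5
= 1.5

Die swell = 1.5


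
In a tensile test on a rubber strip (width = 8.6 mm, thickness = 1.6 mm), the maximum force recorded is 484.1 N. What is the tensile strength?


Area = width * thickness = 8.6 * 1.6 = 13.76 mm^2
TS = force / area = 484.1 / 13.76 = 35.18 MPa

35.18 MPa


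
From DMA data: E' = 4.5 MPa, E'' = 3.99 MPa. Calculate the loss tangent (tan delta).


tan delta = E'' / E'
= 3.99 / 4.5
= 0.8867

tan delta = 0.8867


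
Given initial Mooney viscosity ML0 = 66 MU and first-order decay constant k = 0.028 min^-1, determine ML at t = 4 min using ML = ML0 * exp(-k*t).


ML = ML0 * exp(-k * t)
ML = 66 * exp(-0.028 * 4)
ML = 66 * 0.8940
ML = 59.01 MU

59.01 MU


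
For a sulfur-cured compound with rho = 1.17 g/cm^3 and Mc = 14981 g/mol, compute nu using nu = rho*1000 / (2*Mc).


nu = rho * 1000 / (2 * Mc)
nu = 1.17 * 1000 / (2 * 14981)
nu = 1170.0 / 29962
nu = 0.0390 mol/L

0.0390 mol/L


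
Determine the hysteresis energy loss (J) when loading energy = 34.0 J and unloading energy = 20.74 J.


Hysteresis loss = loading - unloading
= 34.0 - 20.74
= 13.26 J

13.26 J


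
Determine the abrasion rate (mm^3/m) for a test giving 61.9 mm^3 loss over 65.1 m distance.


Rate = volume_loss / distance
= 61.9 / 65.1
= 0.951 mm^3/m

0.951 mm^3/m


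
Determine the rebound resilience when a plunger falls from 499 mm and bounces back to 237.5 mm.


Resilience = h_rebound / h_drop * 100
= 237.5 / 499 * 100
= 47.6%

47.6%


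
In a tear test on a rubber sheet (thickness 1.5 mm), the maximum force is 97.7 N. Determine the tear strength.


Tear strength = force / thickness
= 97.7 / 1.5
= 65.13 N/mm

65.13 N/mm


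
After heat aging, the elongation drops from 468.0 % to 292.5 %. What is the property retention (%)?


Retention = aged / original * 100
= 292.5 / 468.0 * 100
= 62.5%

62.5%


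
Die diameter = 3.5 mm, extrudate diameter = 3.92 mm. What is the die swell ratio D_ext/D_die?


Die swell ratio = D_extrudate / D_die
= 3.92 / 3.5
= 1.12

Die swell = 1.12


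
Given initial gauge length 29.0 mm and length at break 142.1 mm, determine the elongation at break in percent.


Elongation = (Lf - L0) / L0 * 100
= (142.1 - 29.0) / 29.0 * 100
= 113.1 / 29.0 * 100
= 390.0%

390.0%


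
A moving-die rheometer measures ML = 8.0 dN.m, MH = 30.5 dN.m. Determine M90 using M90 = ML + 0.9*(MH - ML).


M90 = ML + 0.9 * (MH - ML)
M90 = 8.0 + 0.9 * (30.5 - 8.0)
M90 = 8.0 + 0.9 * 22.5
M90 = 28.25 dN.m

28.25 dN.m


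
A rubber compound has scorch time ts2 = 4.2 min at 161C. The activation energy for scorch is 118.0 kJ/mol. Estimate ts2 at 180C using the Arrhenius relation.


Convert temperatures: T1 = 161 + 273.15 = 434.15 K, T2 = 180 + 273.15 = 453.15 K
ts2_new = 4.2 * exp(118000 / 8.314 * (1/453.15 - 1/434.15))
1/T2 - 1/T1 = -9.6577e-05
ts2_new = 1.07 min

1.07 min


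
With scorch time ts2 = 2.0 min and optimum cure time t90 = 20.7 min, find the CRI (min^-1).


CRI = 100 / (t90 - ts2)
= 100 / (20.7 - 2.0)
= 100 / 18.7
= 5.35 min^-1

5.35 min^-1


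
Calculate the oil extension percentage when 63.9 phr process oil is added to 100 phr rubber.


Oil % = oil / (100 + oil) * 100
= 63.9 / (100 + 63.9) * 100
= 63.9 / 163.9 * 100
= 38.99%

38.99%


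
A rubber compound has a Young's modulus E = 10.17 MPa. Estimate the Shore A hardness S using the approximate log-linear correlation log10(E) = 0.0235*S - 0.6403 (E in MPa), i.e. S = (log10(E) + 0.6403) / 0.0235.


log10(E) = 0.0235*S - 0.6403  =>  S = (log10(E) + 0.6403) / 0.0235
log10(10.17) = 1.007321
S = (1.007321 + 0.6403) / 0.0235 = 1.647621 / 0.0235
S = 70.1

Shore A = 70.1


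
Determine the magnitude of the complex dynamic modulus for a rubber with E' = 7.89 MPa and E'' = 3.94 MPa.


|E*| = sqrt(E'^2 + E''^2)
= sqrt(7.89^2 + 3.94^2)
= sqrt(62.2521 + 15.5236)
= 8.819 MPa

8.819 MPa


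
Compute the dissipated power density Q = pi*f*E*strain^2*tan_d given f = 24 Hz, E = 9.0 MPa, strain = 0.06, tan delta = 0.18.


Q = pi * f * E * strain^2 * tan_d
= pi * 24 * 9.0 * 0.06^2 * 0.18
= pi * 24 * 9.0 * 0.0036 * 0.18
= 0.4397

Q = 0.4397


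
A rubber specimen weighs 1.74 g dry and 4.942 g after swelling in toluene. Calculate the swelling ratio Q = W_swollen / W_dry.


Q = W_swollen / W_dry
Q = 4.942 / 1.74
Q = 2.84

Q = 2.84


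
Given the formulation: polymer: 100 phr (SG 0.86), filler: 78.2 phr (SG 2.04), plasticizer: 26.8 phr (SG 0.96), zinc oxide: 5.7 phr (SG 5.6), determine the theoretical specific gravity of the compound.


Sum of weights = 210.7
Volume contributions:
  polymer: 100/0.86 = 116.2791
  filler: 78.2/2.04 = 38.3333
  plasticizer: 26.8/0.96 = 27.9167
  zinc oxide: 5.7/5.6 = 1.0179
Sum of volumes = 183.5469
SG = 210.7 / 183.5469 = 1.148

SG = 1.148


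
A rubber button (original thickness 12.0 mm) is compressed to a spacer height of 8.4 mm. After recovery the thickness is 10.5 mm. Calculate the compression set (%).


CS = (t0 - recovered) / (t0 - ts) * 100
= (12.0 - 10.5) / (12.0 - 8.4) * 100
= 1.5 / 3.6 * 100
= 41.7%

41.7%


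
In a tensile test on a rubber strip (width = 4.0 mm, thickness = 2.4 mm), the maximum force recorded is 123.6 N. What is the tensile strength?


Area = width * thickness = 4.0 * 2.4 = 9.6 mm^2
TS = force / area = 123.6 / 9.6 = 12.88 MPa

12.88 MPa


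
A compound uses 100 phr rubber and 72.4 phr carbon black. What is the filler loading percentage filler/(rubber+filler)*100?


Filler % = filler / (rubber + filler) * 100
= 72.4 / (100 + 72.4) * 100
= 72.4 / 172.4 * 100
= 42.0%

42.0%


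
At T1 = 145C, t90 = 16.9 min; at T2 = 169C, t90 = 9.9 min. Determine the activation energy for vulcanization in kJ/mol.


T1 = 418.15 K, T2 = 442.15 K
1/T1 - 1/T2 = 1.2981e-04
ln(t1/t2) = ln(16.9/9.9) = 0.5348
Ea = 8.314 * 0.5348 / 1.2981e-04 = 34251.1174 J/mol
Ea = 34.25 kJ/mol

34.25 kJ/mol


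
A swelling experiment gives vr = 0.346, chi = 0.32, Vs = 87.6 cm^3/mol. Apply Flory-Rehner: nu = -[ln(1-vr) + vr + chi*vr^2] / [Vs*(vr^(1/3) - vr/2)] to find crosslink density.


ln(1 - vr) = ln(1 - 0.346) = -0.4246
Numerator = -((-0.4246) + 0.346 + 0.32 * 0.346^2) = 0.0403
Denominator = 87.6 * (0.346^(1/3) - 0.346/2) = 46.3435
nu = 0.0403 / 46.3435 = 8.7043e-04 mol/cm^3

8.7043e-04 mol/cm^3


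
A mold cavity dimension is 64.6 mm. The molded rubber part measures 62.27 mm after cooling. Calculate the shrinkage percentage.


Shrinkage = (mold - part) / mold * 100
= (64.6 - 62.27) / 64.6 * 100
= 2.33 / 64.6 * 100
= 3.61%

3.61%


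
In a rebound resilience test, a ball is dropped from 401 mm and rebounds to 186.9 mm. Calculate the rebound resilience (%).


Resilience = h_rebound / h_drop * 100
= 186.9 / 401 * 100
= 46.6%

46.6%


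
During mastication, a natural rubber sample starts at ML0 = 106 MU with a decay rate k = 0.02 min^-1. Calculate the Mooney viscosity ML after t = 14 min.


ML = ML0 * exp(-k * t)
ML = 106 * exp(-0.02 * 14)
ML = 106 * 0.7558
ML = 80.11 MU

80.11 MU


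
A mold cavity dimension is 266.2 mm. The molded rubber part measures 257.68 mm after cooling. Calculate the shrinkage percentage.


Shrinkage = (mold - part) / mold * 100
= (266.2 - 257.68) / 266.2 * 100
= 8.52 / 266.2 * 100
= 3.2%

3.2%


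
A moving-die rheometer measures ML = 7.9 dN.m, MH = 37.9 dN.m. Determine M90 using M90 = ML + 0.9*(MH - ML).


M90 = ML + 0.9 * (MH - ML)
M90 = 7.9 + 0.9 * (37.9 - 7.9)
M90 = 7.9 + 0.9 * 30.0
M90 = 34.9 dN.m

34.9 dN.m


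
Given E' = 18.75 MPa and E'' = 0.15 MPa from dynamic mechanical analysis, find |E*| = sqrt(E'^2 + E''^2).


|E*| = sqrt(E'^2 + E''^2)
= sqrt(18.75^2 + 0.15^2)
= sqrt(351.5625 + 0.0225)
= 18.751 MPa

18.751 MPa


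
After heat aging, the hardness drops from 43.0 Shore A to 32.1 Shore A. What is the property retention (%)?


Retention = aged / original * 100
= 32.1 / 43.0 * 100
= 74.7%

74.7%


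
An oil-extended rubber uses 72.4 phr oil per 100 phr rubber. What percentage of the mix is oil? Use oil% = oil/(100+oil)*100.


Oil % = oil / (100 + oil) * 100
= 72.4 / (100 + 72.4) * 100
= 72.4 / 172.4 * 100
= 42.0%

42.0%


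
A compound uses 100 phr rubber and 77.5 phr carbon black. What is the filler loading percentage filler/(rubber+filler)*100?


Filler % = filler / (rubber + filler) * 100
= 77.5 / (100 + 77.5) * 100
= 77.5 / 177.5 * 100
= 43.66%

43.66%


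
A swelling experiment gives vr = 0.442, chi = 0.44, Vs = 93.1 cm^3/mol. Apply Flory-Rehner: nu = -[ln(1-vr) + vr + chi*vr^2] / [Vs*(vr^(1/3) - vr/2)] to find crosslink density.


ln(1 - vr) = ln(1 - 0.442) = -0.5834
Numerator = -((-0.5834) + 0.442 + 0.44 * 0.442^2) = 0.0554
Denominator = 93.1 * (0.442^(1/3) - 0.442/2) = 50.3430
nu = 0.0554 / 50.3430 = 0.0011 mol/cm^3

0.0011 mol/cm^3


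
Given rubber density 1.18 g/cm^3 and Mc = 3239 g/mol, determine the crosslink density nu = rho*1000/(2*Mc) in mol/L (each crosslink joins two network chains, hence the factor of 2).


nu = rho * 1000 / (2 * Mc)
nu = 1.18 * 1000 / (2 * 3239)
nu = 1180.0 / 6478
nu = 0.1822 mol/L

0.1822 mol/L


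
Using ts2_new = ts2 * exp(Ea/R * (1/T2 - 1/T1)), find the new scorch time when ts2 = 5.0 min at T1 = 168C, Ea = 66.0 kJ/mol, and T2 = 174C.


Convert temperatures: T1 = 168 + 273.15 = 441.15 K, T2 = 174 + 273.15 = 447.15 K
ts2_new = 5.0 * exp(66000 / 8.314 * (1/447.15 - 1/441.15))
1/T2 - 1/T1 = -3.0417e-05
ts2_new = 3.93 min

3.93 min


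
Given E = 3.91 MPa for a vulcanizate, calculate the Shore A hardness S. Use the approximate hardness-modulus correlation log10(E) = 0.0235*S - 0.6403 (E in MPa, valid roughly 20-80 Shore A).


log10(E) = 0.0235*S - 0.6403  =>  S = (log10(E) + 0.6403) / 0.0235
log10(3.91) = 0.592177
S = (0.592177 + 0.6403) / 0.0235 = 1.232477 / 0.0235
S = 52.4

Shore A = 52.4


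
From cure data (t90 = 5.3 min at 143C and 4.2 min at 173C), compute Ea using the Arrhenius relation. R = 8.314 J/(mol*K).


T1 = 416.15 K, T2 = 446.15 K
1/T1 - 1/T2 = 1.6158e-04
ln(t1/t2) = ln(5.3/4.2) = 0.2326
Ea = 8.314 * 0.2326 / 1.6158e-04 = 11969.3591 J/mol
Ea = 11.97 kJ/mol

11.97 kJ/mol


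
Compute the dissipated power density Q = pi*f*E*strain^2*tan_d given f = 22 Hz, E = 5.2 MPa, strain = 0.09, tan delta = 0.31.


Q = pi * f * E * strain^2 * tan_d
= pi * 22 * 5.2 * 0.09^2 * 0.31
= pi * 22 * 5.2 * 0.0081 * 0.31
= 0.9024

Q = 0.9024


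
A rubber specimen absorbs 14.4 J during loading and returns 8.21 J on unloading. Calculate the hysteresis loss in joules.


Hysteresis loss = loading - unloading
= 14.4 - 8.21
= 6.19 J

6.19 J


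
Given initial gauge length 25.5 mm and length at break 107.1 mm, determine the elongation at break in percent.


Elongation = (Lf - L0) / L0 * 100
= (107.1 - 25.5) / 25.5 * 100
= 81.6 / 25.5 * 100
= 320.0%

320.0%


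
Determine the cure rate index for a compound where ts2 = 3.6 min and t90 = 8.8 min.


CRI = 100 / (t90 - ts2)
= 100 / (8.8 - 3.6)
= 100 / 5.2
= 19.23 min^-1

19.23 min^-1


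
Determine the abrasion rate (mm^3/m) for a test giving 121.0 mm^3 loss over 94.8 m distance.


Rate = volume_loss / distance
= 121.0 / 94.8
= 1.276 mm^3/m

1.276 mm^3/m


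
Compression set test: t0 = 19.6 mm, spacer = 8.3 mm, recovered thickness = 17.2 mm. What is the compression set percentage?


CS = (t0 - recovered) / (t0 - ts) * 100
= (19.6 - 17.2) / (19.6 - 8.3) * 100
= 2.4 / 11.3 * 100
= 21.2%

21.2%


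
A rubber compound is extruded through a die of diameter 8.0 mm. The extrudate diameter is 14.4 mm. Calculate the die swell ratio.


Die swell ratio = D_extrudate / D_die
= 14.4 / 8.0
= 1.8

Die swell = 1.8


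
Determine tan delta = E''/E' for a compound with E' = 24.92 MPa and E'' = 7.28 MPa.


tan delta = E'' / E'
= 7.28 / 24.92
= 0.2921

tan delta = 0.2921


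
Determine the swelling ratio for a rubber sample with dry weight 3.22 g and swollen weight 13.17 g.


Q = W_swollen / W_dry
Q = 13.17 / 3.22
Q = 4.09

Q = 4.09


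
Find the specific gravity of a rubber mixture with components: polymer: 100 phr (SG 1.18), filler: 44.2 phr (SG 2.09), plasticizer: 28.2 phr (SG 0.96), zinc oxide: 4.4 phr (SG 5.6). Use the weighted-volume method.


Sum of weights = 176.8
Volume contributions:
  polymer: 100/1.18 = 84.7458
  filler: 44.2/2.09 = 21.1483
  plasticizer: 28.2/0.96 = 29.3750
  zinc oxide: 4.4/5.6 = 0.7857
Sum of volumes = 136.0548
SG = 176.8 / 136.0548 = 1.299

SG = 1.299


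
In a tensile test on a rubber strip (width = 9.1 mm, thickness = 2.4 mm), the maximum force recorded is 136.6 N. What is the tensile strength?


Area = width * thickness = 9.1 * 2.4 = 21.84 mm^2
TS = force / area = 136.6 / 21.84 = 6.25 MPa

6.25 MPa


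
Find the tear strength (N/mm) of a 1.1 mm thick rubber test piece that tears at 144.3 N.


Tear strength = force / thickness
= 144.3 / 1.1
= 131.18 N/mm

131.18 N/mm


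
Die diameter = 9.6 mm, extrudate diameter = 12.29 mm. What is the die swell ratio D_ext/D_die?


Die swell ratio = D_extrudate / D_die
= 12.29 / 9.6
= 1.28

Die swell = 1.28


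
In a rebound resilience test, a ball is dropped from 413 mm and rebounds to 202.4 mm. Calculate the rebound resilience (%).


Resilience = h_rebound / h_drop * 100
= 202.4 / 413 * 100
= 49.0%

49.0%


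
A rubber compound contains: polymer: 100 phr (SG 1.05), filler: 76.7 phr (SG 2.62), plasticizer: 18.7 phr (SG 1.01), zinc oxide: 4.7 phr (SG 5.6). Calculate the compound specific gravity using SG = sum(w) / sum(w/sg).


Sum of weights = 200.1
Volume contributions:
  polymer: 100/1.05 = 95.2381
  filler: 76.7/2.62 = 29.2748
  plasticizer: 18.7/1.01 = 18.5149
  zinc oxide: 4.7/5.6 = 0.8393
Sum of volumes = 143.8670
SG = 200.1 / 143.8670 = 1.391

SG = 1.391


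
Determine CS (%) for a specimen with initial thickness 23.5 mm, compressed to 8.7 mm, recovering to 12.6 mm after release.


CS = (t0 - recovered) / (t0 - ts) * 100
= (23.5 - 12.6) / (23.5 - 8.7) * 100
= 10.9 / 14.8 * 100
= 73.6%

73.6%


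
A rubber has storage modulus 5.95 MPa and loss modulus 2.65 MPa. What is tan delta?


tan delta = E'' / E'
= 2.65 / 5.95
= 0.4454

tan delta = 0.4454


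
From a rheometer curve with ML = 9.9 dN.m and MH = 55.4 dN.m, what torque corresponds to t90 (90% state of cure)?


M90 = ML + 0.9 * (MH - ML)
M90 = 9.9 + 0.9 * (55.4 - 9.9)
M90 = 9.9 + 0.9 * 45.5
M90 = 50.85 dN.m

50.85 dN.m


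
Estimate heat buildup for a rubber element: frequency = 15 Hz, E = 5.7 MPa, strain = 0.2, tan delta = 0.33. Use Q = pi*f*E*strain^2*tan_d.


Q = pi * f * E * strain^2 * tan_d
= pi * 15 * 5.7 * 0.2^2 * 0.33
= pi * 15 * 5.7 * 0.0400 * 0.33
= 3.5456

Q = 3.5456


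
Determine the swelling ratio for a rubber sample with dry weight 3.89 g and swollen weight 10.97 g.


Q = W_swollen / W_dry
Q = 10.97 / 3.89
Q = 2.82

Q = 2.82


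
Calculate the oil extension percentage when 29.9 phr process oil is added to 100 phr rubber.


Oil % = oil / (100 + oil) * 100
= 29.9 / (100 + 29.9) * 100
= 29.9 / 129.9 * 100
= 23.02%

23.02%


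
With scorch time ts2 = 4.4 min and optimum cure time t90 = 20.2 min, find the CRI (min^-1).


CRI = 100 / (t90 - ts2)
= 100 / (20.2 - 4.4)
= 100 / 15.8
= 6.33 min^-1

6.33 min^-1


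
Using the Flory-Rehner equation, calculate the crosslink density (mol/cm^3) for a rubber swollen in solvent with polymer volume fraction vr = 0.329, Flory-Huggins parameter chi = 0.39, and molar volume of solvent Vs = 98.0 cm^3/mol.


ln(1 - vr) = ln(1 - 0.329) = -0.3990
Numerator = -((-0.3990) + 0.329 + 0.39 * 0.329^2) = 0.0278
Denominator = 98.0 * (0.329^(1/3) - 0.329/2) = 51.5327
nu = 0.0278 / 51.5327 = 5.3892e-04 mol/cm^3

5.3892e-04 mol/cm^3


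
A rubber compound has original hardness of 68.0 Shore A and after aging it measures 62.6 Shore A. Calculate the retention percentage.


Retention = aged / original * 100
= 62.6 / 68.0 * 100
= 92.1%

92.1%


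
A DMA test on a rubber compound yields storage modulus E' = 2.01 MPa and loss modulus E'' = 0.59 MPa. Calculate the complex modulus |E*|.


|E*| = sqrt(E'^2 + E''^2)
= sqrt(2.01^2 + 0.59^2)
= sqrt(4.0401 + 0.3481)
= 2.095 MPa

2.095 MPa


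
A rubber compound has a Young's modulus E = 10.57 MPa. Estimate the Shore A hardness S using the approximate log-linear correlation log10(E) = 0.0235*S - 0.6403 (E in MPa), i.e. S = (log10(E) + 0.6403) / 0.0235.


log10(E) = 0.0235*S - 0.6403  =>  S = (log10(E) + 0.6403) / 0.0235
log10(10.57) = 1.024075
S = (1.024075 + 0.6403) / 0.0235 = 1.664375 / 0.0235
S = 70.8

Shore A = 70.8


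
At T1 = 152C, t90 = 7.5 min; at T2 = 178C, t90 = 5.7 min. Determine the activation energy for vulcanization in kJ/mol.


T1 = 425.15 K, T2 = 451.15 K
1/T1 - 1/T2 = 1.3555e-04
ln(t1/t2) = ln(7.5/5.7) = 0.2744
Ea = 8.314 * 0.2744 / 1.3555e-04 = 16832.2525 J/mol
Ea = 16.83 kJ/mol

16.83 kJ/mol


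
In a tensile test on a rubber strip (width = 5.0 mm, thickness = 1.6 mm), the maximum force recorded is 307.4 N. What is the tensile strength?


Area = width * thickness = 5.0 * 1.6 = 8.0 mm^2
TS = force / area = 307.4 / 8.0 = 38.42 MPa

38.42 MPa


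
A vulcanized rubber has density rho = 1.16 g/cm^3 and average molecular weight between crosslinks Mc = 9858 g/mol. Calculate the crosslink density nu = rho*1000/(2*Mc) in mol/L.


nu = rho * 1000 / (2 * Mc)
nu = 1.16 * 1000 / (2 * 9858)
nu = 1160.0 / 19716
nu = 0.0588 mol/L

0.0588 mol/L
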